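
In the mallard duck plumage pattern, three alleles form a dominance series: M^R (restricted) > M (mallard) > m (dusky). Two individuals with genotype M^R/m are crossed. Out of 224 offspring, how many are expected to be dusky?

Cross: M^R/m × M^R/m
Allele dominance: M^R > M > m
Offspring genotypes: 1 M^R/M^R, 2 M^R/m, 1 m/m
Phenotype counts: 3 restricted, 1 dusky
dusky: 1 out of 4 → fraction 1/4
Expected count = 1/4 × 224 = 56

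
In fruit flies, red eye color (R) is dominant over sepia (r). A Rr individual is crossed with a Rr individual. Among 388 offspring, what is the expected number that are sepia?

Punnett square for Rr × Rr:
Offspring genotypes: 1 RR, 2 Rr, 1 rr
red: 3, sepia: 1
sepia: 1 out of 4 → fraction 1/4
Expected count = 1/4 × 388 = 97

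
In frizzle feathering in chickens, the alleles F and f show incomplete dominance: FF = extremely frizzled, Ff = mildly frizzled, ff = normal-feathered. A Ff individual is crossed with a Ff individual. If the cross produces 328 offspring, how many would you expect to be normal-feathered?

Punnett square for Ff × Ff:
Offspring genotypes: 1 FF, 2 Ff, 1 ff
Phenotype counts: 1 extremely frizzled, 2 mildly frizzled, 1 normal-feathered
normal-feathered: 1 out of 4 → fraction 1/4
Expected count = 1/4 × 328 = 82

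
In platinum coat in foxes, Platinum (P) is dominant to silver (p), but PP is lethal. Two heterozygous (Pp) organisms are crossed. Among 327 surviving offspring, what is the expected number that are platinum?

Cross: Pp × Pp
Punnett square offspring (before lethality): 1 PP, 2 Pp, 1 pp
The PP genotype is lethal (embryos die); surviving offspring: 2 Pp, 1 pp
platinum: 2 out of 3 → fraction 2/3
Expected count = 2/3 × 327 = 218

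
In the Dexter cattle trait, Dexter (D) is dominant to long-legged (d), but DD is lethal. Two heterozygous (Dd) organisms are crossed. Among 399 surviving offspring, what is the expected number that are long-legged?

Cross: Dd × Dd
Punnett square offspring (before lethality): 1 DD, 2 Dd, 1 dd
The DD genotype is lethal (embryos die); surviving offspring: 2 Dd, 1 dd
long-legged: 1 out of 3 → fraction 1/3
Expected count = 1/3 × 399 = 133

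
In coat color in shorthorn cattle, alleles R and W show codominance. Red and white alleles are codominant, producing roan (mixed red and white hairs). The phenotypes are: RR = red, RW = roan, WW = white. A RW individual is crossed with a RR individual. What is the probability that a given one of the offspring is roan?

Punnett square for RW × RR:
Offspring genotypes: 2 RR, 2 RW
Phenotype counts: 2 red, 2 roan
roan: 2 out of 4
Probability: 2/4 = 1/2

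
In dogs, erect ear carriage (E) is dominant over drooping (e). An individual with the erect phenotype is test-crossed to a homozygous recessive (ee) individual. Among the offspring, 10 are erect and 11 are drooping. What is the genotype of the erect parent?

Test cross: ? × ee
Offspring: 10 erect, 11 drooping — approximately 1:1.
A 1:1 ratio in a test cross indicates the unknown parent is heterozygous (Ee).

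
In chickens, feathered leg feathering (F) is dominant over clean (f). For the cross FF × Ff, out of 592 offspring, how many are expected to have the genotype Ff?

Punnett square for FF × Ff:
Offspring genotypes: 2 FF, 2 Ff
Total offspring: 4
Count with target: 2
Probability: 2/4 = 1/2
Expected count = 1/2 × 592 = 296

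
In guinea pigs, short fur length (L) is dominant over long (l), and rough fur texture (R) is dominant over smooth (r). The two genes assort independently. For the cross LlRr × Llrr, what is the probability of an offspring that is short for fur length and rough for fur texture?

Dihybrid cross LlRr × Llrr — consider each gene separately:
fur length: Ll × Ll → 1 LL, 2 Ll, 1 ll → 3 L_ : 1 ll (out of 4)
fur texture: Rr × rr → 2 Rr, 2 rr → 2 R_ : 2 rr (out of 4)
Looking for: short (L_) and rough (R_)
P(short) = 3/4, P(rough) = 2/4
P(both) = 3/4 × 2/4 = 6/16 = 3/8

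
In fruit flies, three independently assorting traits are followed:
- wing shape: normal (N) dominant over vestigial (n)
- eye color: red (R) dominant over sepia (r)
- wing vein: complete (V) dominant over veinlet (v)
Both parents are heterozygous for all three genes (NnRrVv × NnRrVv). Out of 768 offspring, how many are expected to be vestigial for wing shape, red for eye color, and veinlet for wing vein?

Trihybrid cross: NnRrVv × NnRrVv
Each trait segregates independently with a 3:1 phenotypic ratio, so each gene contributes 3/4 (dominant) or 1/4 (recessive).
Target: vestigial (wing shape), red (eye color), veinlet (wing vein)
Probability = product of independent per-trait probabilities
= 1/4 × 3/4 × 1/4 = 3/64
Expected count = 3/64 × 768 = 36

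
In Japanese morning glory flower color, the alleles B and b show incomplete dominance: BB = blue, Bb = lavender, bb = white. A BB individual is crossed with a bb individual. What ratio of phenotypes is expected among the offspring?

Punnett square for BB × bb:
Offspring genotypes: 4 Bb
Phenotype counts: 4 lavender
Ratio: all lavender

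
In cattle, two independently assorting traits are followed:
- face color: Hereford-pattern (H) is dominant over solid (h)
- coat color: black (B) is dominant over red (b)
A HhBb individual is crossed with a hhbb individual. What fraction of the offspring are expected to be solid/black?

Dihybrid cross HhBb × hhbb — consider each gene separately:
face color: Hh × hh → 2 Hh, 2 hh → 2 H_ : 2 hh (out of 4)
coat color: Bb × bb → 2 Bb, 2 bb → 2 B_ : 2 bb (out of 4)
Combine (counts out of 4 × 4 = 16): Hereford-pattern/black (H_B_) = 2×2 = 4; Hereford-pattern/red (H_bb) = 2×2 = 4; solid/black (hhB_) = 2×2 = 4; solid/red (hhbb) = 2×2 = 4
Phenotype counts (out of 16): 4 Hereford-pattern/black, 4 Hereford-pattern/red, 4 solid/black, 4 solid/red
solid/black: 4 out of 16
Probability: 4/16 = 1/4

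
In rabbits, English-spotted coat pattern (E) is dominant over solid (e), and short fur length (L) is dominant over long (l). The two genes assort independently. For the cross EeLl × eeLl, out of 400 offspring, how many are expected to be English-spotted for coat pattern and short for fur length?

Dihybrid cross EeLl × eeLl — consider each gene separately:
coat pattern: Ee × ee → 2 Ee, 2 ee → 2 E_ : 2 ee (out of 4)
fur length: Ll × Ll → 1 LL, 2 Ll, 1 ll → 3 L_ : 1 ll (out of 4)
Looking for: English-spotted (E_) and short (L_)
P(English-spotted) = 2/4, P(short) = 3/4
P(both) = 2/4 × 3/4 = 6/16 = 3/8
Expected count = 3/8 × 400 = 150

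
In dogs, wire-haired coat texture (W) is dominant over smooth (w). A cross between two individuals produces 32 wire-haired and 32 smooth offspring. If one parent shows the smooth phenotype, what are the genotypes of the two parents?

Observed offspring: 32 wire-haired, 32 smooth
The observed ratio simplifies to 1:1. One parent shows smooth, so its genotype must be ww. A 1:1 offspring split requires the other parent to be heterozygous (Ww).
Parent genotypes: ww × Ww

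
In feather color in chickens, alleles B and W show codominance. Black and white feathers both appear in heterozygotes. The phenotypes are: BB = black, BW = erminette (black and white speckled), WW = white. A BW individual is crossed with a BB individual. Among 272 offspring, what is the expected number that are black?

Punnett square for BW × BB:
Offspring genotypes: 2 BB, 2 BW
Phenotype counts: 2 black, 2 erminette (black and white speckled)
black: 2 out of 4 → fraction 1/2
Expected count = 1/2 × 272 = 136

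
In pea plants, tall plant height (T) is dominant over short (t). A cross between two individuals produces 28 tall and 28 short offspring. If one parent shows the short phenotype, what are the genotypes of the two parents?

Observed offspring: 28 tall, 28 short
The observed ratio simplifies to 1:1. One parent shows short, so its genotype must be tt. A 1:1 offspring split requires the other parent to be heterozygous (Tt).
Parent genotypes: tt × Tt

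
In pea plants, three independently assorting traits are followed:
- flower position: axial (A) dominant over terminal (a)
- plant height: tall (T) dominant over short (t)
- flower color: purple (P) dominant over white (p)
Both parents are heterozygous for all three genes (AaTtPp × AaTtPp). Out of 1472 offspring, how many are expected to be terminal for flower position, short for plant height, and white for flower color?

Trihybrid cross: AaTtPp × AaTtPp
Each trait segregates independently with a 3:1 phenotypic ratio, so each gene contributes 3/4 (dominant) or 1/4 (recessive).
Target: terminal (flower position), short (plant height), white (flower color)
Probability = product of independent per-trait probabilities
= 1/4 × 1/4 × 1/4 = 1/64
Expected count = 1/64 × 1472 = 23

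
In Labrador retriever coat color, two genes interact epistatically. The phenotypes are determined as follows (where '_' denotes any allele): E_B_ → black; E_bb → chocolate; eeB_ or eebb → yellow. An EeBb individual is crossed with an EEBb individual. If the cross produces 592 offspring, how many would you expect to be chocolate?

Cross: EeBb × EEBb — consider each gene separately:
E gene: Ee × EE → 2 EE, 2 Ee → 4 E_ (out of 4)
B gene: Bb × Bb → 1 BB, 2 Bb, 1 bb → 3 B_ : 1 bb (out of 4)
Genotype classes (out of 4 × 4 = 16): E_B_ = 4×3 = 12; E_bb = 4×1 = 4
Apply the phenotype rules: E_B_ (12) → black; E_bb (4) → chocolate
Phenotype counts (out of 16): 12 black, 4 chocolate
chocolate: 4 out of 16 → fraction 1/4
Expected count = 1/4 × 592 = 148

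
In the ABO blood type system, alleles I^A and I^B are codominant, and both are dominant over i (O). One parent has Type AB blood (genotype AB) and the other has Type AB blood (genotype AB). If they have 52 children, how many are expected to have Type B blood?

Cross: AB × AB
Possible offspring genotypes: 1 AA, 2 AB, 1 BB
Blood type counts: 1 Type A, 2 Type AB, 1 Type B
Probability of Type B: 1/4
Expected count = 1/4 × 52 = 13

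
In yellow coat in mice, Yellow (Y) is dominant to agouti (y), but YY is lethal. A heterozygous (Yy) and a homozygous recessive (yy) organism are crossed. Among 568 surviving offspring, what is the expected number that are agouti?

Cross: Yy × yy
Punnett square offspring (before lethality): 2 Yy, 2 yy
No YY offspring are produced in this cross.
agouti: 2 out of 4 → fraction 1/2
Expected count = 1/2 × 568 = 284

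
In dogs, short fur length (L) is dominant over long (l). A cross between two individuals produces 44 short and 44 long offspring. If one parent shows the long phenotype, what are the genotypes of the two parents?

Observed offspring: 44 short, 44 long
The observed ratio simplifies to 1:1. One parent shows long, so its genotype must be ll. A 1:1 offspring split requires the other parent to be heterozygous (Ll).
Parent genotypes: ll × Ll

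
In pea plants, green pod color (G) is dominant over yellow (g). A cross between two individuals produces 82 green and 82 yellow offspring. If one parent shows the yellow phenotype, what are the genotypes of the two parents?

Observed offspring: 82 green, 82 yellow
The observed ratio simplifies to 1:1. One parent shows yellow, so its genotype must be gg. A 1:1 offspring split requires the other parent to be heterozygous (Gg).
Parent genotypes: gg × Gg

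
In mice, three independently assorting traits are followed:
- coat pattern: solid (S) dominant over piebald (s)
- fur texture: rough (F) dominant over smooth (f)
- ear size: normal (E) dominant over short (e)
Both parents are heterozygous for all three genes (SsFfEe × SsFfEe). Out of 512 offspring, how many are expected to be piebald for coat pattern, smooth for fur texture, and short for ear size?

Trihybrid cross: SsFfEe × SsFfEe
Each trait segregates independently with a 3:1 phenotypic ratio, so each gene contributes 3/4 (dominant) or 1/4 (recessive).
Target: piebald (coat pattern), smooth (fur texture), short (ear size)
Probability = product of independent per-trait probabilities
= 1/4 × 1/4 × 1/4 = 1/64
Expected count = 1/64 × 512 = 8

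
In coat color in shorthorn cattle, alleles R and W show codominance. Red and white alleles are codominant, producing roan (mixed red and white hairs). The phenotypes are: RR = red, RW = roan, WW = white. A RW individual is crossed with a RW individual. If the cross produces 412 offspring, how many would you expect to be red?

Punnett square for RW × RW:
Offspring genotypes: 1 RR, 2 RW, 1 WW
Phenotype counts: 1 red, 2 roan, 1 white
red: 1 out of 4 → fraction 1/4
Expected count = 1/4 × 412 = 103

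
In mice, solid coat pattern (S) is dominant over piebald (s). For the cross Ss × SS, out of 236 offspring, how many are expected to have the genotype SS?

Punnett square for Ss × SS:
Offspring genotypes: 2 SS, 2 Ss
Total offspring: 4
Count with target: 2
Probability: 2/4 = 1/2
Expected count = 1/2 × 236 = 118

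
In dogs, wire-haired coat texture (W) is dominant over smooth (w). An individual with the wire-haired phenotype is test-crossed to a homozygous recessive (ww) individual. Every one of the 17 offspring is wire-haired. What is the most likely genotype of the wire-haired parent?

Test cross: ? × ww
All offspring are wire-haired.
If the unknown parent were heterozygous (Ww), about half of 17 offspring would be smooth; none are. The unknown parent is most likely homozygous dominant (WW).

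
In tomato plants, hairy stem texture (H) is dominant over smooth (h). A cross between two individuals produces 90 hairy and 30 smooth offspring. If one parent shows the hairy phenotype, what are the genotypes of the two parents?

Observed offspring: 90 hairy, 30 smooth
The observed ratio simplifies to 3:1. Smooth (hh) offspring appear, so each parent must contribute one h allele. The parent stated to show hairy carries H, so it is Hh. The other parent is then either Hh or hh: Hh × hh would give a 1:1 split, whereas Hh × Hh gives 3:1 — matching the data. So both parents are heterozygous (Hh × Hh).
Parent genotypes: Hh × Hh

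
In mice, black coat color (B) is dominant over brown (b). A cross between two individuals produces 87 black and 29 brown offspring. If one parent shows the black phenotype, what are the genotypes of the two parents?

Observed offspring: 87 black, 29 brown
The observed ratio simplifies to 3:1. Brown (bb) offspring appear, so each parent must contribute one b allele. The parent stated to show black carries B, so it is Bb. The other parent is then either Bb or bb: Bb × bb would give a 1:1 split, whereas Bb × Bb gives 3:1 — matching the data. So both parents are heterozygous (Bb × Bb).
Parent genotypes: Bb × Bb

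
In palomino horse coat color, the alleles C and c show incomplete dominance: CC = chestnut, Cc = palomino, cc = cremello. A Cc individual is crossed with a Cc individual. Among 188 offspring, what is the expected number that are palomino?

Punnett square for Cc × Cc:
Offspring genotypes: 1 CC, 2 Cc, 1 cc
Phenotype counts: 1 chestnut, 2 palomino, 1 cremello
palomino: 2 out of 4 → fraction 1/2
Expected count = 1/2 × 188 = 94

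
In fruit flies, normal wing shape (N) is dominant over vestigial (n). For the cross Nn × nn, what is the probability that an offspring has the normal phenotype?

Punnett square for Nn × nn:
Offspring genotypes: 2 Nn, 2 nn
Total offspring: 4
Count with target: 2
Probability: 2/4 = 1/2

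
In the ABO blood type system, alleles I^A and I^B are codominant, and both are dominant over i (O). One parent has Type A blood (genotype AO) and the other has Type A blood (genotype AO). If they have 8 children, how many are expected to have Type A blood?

Cross: AO × AO
Possible offspring genotypes: 1 AA, 2 AO, 1 OO
Blood type counts: 3 Type A, 1 Type O
Probability of Type A: 3/4
Expected count = 3/4 × 8 = 6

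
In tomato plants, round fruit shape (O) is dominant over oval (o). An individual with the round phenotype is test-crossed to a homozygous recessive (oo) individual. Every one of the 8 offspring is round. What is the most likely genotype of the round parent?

Test cross: ? × oo
All offspring are round.
If the unknown parent were heterozygous (Oo), about half of 8 offspring would be oval; none are. The unknown parent is most likely homozygous dominant (OO).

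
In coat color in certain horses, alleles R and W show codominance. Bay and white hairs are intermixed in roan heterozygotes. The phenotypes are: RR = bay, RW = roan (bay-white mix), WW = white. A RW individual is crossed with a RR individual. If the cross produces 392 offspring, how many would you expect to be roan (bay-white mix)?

Punnett square for RW × RR:
Offspring genotypes: 2 RR, 2 RW
Phenotype counts: 2 bay, 2 roan (bay-white mix)
roan (bay-white mix): 2 out of 4 → fraction 1/2
Expected count = 1/2 × 392 = 196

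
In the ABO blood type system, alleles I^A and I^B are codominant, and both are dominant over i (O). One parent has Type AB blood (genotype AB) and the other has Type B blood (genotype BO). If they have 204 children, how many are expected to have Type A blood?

Cross: AB × BO
Possible offspring genotypes: 1 AB, 1 AO, 1 BB, 1 BO
Blood type counts: 1 Type AB, 1 Type A, 2 Type B
Probability of Type A: 1/4
Expected count = 1/4 × 204 = 51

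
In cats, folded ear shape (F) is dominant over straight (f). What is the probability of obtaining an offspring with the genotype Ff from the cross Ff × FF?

Punnett square for Ff × FF:
Offspring genotypes: 2 FF, 2 Ff
Total offspring: 4
Count with target: 2
Probability: 2/4 = 1/2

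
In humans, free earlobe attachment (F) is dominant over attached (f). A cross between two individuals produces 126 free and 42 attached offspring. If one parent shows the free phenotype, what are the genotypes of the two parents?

Observed offspring: 126 free, 42 attached
The observed ratio simplifies to 3:1. Attached (ff) offspring appear, so each parent must contribute one f allele. The parent stated to show free carries F, so it is Ff. The other parent is then either Ff or ff: Ff × ff would give a 1:1 split, whereas Ff × Ff gives 3:1 — matching the data. So both parents are heterozygous (Ff × Ff).
Parent genotypes: Ff × Ff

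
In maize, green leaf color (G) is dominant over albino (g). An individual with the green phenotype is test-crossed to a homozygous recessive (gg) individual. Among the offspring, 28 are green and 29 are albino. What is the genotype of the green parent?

Test cross: ? × gg
Offspring: 28 green, 29 albino — approximately 1:1.
A 1:1 ratio in a test cross indicates the unknown parent is heterozygous (Gg).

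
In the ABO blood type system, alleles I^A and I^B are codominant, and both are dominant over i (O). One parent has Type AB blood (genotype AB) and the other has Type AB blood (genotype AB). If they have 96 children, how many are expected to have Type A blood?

Cross: AB × AB
Possible offspring genotypes: 1 AA, 2 AB, 1 BB
Blood type counts: 1 Type A, 2 Type AB, 1 Type B
Probability of Type A: 1/4
Expected count = 1/4 × 96 = 24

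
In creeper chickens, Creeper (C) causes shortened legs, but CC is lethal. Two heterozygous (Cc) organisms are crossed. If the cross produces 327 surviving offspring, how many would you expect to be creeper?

Cross: Cc × Cc
Punnett square offspring (before lethality): 1 CC, 2 Cc, 1 cc
The CC genotype is lethal (embryos die); surviving offspring: 2 Cc, 1 cc
creeper: 2 out of 3 → fraction 2/3
Expected count = 2/3 × 327 = 218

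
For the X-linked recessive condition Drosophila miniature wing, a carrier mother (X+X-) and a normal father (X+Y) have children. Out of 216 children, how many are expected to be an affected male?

Cross: X+X- × X+Y
Offspring: 1 X+X+, 1 X+Y, 1 X+X-, 1 X-Y
Probability of an affected male: 1/4
Expected count = 1/4 × 216 = 54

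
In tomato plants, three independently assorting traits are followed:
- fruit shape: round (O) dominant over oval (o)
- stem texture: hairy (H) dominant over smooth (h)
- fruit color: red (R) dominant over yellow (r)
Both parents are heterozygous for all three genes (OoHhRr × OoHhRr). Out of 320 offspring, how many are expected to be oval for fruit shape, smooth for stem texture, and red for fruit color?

Trihybrid cross: OoHhRr × OoHhRr
Each trait segregates independently with a 3:1 phenotypic ratio, so each gene contributes 3/4 (dominant) or 1/4 (recessive).
Target: oval (fruit shape), smooth (stem texture), red (fruit color)
Probability = product of independent per-trait probabilities
= 1/4 × 1/4 × 3/4 = 3/64
Expected count = 3/64 × 320 = 15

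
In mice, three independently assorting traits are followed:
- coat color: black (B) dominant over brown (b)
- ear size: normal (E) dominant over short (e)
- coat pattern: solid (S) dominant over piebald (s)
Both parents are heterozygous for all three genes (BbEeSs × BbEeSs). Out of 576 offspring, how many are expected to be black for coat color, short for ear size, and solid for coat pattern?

Trihybrid cross: BbEeSs × BbEeSs
Each trait segregates independently with a 3:1 phenotypic ratio, so each gene contributes 3/4 (dominant) or 1/4 (recessive).
Target: black (coat color), short (ear size), solid (coat pattern)
Probability = product of independent per-trait probabilities
= 3/4 × 1/4 × 3/4 = 9/64
Expected count = 9/64 × 576 = 81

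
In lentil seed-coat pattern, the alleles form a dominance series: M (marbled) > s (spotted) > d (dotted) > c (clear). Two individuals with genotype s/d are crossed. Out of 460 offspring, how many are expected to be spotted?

Cross: s/d × s/d
Allele dominance: M > s > d > c
Offspring genotypes: 1 s/s, 2 s/d, 1 d/d
Phenotype counts: 3 spotted, 1 dotted
spotted: 3 out of 4 → fraction 3/4
Expected count = 3/4 × 460 = 345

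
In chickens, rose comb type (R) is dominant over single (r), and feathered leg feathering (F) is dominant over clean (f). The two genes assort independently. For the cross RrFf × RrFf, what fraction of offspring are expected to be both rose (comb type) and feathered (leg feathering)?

Dihybrid cross RrFf × RrFf — consider each gene separately:
comb type: Rr × Rr → 1 RR, 2 Rr, 1 rr → 3 R_ : 1 rr (out of 4)
leg feathering: Ff × Ff → 1 FF, 2 Ff, 1 ff → 3 F_ : 1 ff (out of 4)
Looking for: rose (R_) and feathered (F_)
P(rose) = 3/4, P(feathered) = 3/4
P(both) = 3/4 × 3/4 = 9/16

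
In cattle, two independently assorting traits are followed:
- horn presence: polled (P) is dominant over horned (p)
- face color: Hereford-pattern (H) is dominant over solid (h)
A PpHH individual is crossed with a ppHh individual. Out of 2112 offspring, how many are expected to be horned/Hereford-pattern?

Dihybrid cross PpHH × ppHh — consider each gene separately:
horn presence: Pp × pp → 2 Pp, 2 pp → 2 P_ : 2 pp (out of 4)
face color: HH × Hh → 2 HH, 2 Hh → 4 H_ (out of 4)
Combine (counts out of 4 × 4 = 16): polled/Hereford-pattern (P_H_) = 2×4 = 8; horned/Hereford-pattern (ppH_) = 2×4 = 8
Phenotype counts (out of 16): 8 polled/Hereford-pattern, 8 horned/Hereford-pattern
horned/Hereford-pattern: 8 out of 16 → fraction 1/2
Expected count = 1/2 × 2112 = 1056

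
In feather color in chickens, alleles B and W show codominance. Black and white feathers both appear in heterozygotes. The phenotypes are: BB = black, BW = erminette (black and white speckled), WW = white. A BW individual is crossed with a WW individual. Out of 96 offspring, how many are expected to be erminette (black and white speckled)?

Punnett square for BW × WW:
Offspring genotypes: 2 BW, 2 WW
Phenotype counts: 2 erminette (black and white speckled), 2 white
erminette (black and white speckled): 2 out of 4 → fraction 1/2
Expected count = 1/2 × 96 = 48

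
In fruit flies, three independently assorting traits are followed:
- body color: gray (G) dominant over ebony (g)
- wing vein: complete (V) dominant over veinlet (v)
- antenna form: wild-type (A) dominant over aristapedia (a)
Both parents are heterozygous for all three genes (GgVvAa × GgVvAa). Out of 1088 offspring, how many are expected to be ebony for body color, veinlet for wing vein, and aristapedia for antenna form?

Trihybrid cross: GgVvAa × GgVvAa
Each trait segregates independently with a 3:1 phenotypic ratio, so each gene contributes 3/4 (dominant) or 1/4 (recessive).
Target: ebony (body color), veinlet (wing vein), aristapedia (antenna form)
Probability = product of independent per-trait probabilities
= 1/4 × 1/4 × 1/4 = 1/64
Expected count = 1/64 × 1088 = 17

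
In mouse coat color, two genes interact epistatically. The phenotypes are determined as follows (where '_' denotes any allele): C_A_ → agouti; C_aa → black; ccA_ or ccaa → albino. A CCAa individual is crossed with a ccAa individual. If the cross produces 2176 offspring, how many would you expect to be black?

Cross: CCAa × ccAa — consider each gene separately:
C gene: CC × cc → 4 Cc → 4 C_ (out of 4)
A gene: Aa × Aa → 1 AA, 2 Aa, 1 aa → 3 A_ : 1 aa (out of 4)
Genotype classes (out of 4 × 4 = 16): C_A_ = 4×3 = 12; C_aa = 4×1 = 4
Apply the phenotype rules: C_A_ (12) → agouti; C_aa (4) → black
Phenotype counts (out of 16): 12 agouti, 4 black
black: 4 out of 16 → fraction 1/4
Expected count = 1/4 × 2176 = 544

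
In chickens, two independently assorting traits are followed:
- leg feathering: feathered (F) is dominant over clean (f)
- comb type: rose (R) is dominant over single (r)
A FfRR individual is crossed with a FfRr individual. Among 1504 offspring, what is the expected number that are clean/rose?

Dihybrid cross FfRR × FfRr — consider each gene separately:
leg feathering: Ff × Ff → 1 FF, 2 Ff, 1 ff → 3 F_ : 1 ff (out of 4)
comb type: RR × Rr → 2 RR, 2 Rr → 4 R_ (out of 4)
Combine (counts out of 4 × 4 = 16): feathered/rose (F_R_) = 3×4 = 12; clean/rose (ffR_) = 1×4 = 4
Phenotype counts (out of 16): 12 feathered/rose, 4 clean/rose
clean/rose: 4 out of 16 → fraction 1/4
Expected count = 1/4 × 1504 = 376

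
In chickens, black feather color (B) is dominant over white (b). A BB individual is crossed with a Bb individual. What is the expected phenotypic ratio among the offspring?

Punnett square for BB × Bb:
Offspring genotypes: 2 BB, 2 Bb
black: 4, white: 0
Ratio: all black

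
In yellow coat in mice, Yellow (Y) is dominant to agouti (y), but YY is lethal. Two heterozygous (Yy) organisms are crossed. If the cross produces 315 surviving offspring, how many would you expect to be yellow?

Cross: Yy × Yy
Punnett square offspring (before lethality): 1 YY, 2 Yy, 1 yy
The YY genotype is lethal (embryos die); surviving offspring: 2 Yy, 1 yy
yellow: 2 out of 3 → fraction 2/3
Expected count = 2/3 × 315 = 210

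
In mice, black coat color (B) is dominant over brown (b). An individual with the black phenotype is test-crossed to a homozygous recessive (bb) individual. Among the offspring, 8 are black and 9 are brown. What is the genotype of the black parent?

Test cross: ? × bb
Offspring: 8 black, 9 brown — approximately 1:1.
A 1:1 ratio in a test cross indicates the unknown parent is heterozygous (Bb).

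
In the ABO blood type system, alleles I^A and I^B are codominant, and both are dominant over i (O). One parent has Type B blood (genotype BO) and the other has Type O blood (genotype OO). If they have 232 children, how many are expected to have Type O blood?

Cross: BO × OO
Possible offspring genotypes: 2 BO, 2 OO
Blood type counts: 2 Type B, 2 Type O
Probability of Type O: 2/4 = 1/2
Expected count = 1/2 × 232 = 116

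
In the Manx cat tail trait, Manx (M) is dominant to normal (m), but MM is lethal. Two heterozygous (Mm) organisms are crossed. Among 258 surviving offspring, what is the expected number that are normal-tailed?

Cross: Mm × Mm
Punnett square offspring (before lethality): 1 MM, 2 Mm, 1 mm
The MM genotype is lethal (embryos die); surviving offspring: 2 Mm, 1 mm
normal-tailed: 1 out of 3 → fraction 1/3
Expected count = 1/3 × 258 = 86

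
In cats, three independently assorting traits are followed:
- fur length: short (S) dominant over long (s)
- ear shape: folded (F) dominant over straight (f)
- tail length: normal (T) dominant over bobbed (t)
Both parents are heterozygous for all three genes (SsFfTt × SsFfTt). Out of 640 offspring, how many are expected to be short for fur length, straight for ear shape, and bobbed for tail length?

Trihybrid cross: SsFfTt × SsFfTt
Each trait segregates independently with a 3:1 phenotypic ratio, so each gene contributes 3/4 (dominant) or 1/4 (recessive).
Target: short (fur length), straight (ear shape), bobbed (tail length)
Probability = product of independent per-trait probabilities
= 3/4 × 1/4 × 1/4 = 3/64
Expected count = 3/64 × 640 = 30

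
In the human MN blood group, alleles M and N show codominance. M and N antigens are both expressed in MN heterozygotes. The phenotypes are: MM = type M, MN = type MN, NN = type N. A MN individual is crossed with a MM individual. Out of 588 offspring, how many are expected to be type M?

Punnett square for MN × MM:
Offspring genotypes: 2 MM, 2 MN
Phenotype counts: 2 type M, 2 type MN
type M: 2 out of 4 → fraction 1/2
Expected count = 1/2 × 588 = 294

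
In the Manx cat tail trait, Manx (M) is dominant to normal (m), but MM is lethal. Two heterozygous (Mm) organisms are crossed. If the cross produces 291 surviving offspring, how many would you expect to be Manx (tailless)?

Cross: Mm × Mm
Punnett square offspring (before lethality): 1 MM, 2 Mm, 1 mm
The MM genotype is lethal (embryos die); surviving offspring: 2 Mm, 1 mm
Manx (tailless): 2 out of 3 → fraction 2/3
Expected count = 2/3 × 291 = 194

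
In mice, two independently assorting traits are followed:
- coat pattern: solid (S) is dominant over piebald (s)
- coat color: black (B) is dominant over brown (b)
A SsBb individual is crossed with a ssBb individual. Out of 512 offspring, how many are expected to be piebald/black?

Dihybrid cross SsBb × ssBb — consider each gene separately:
coat pattern: Ss × ss → 2 Ss, 2 ss → 2 S_ : 2 ss (out of 4)
coat color: Bb × Bb → 1 BB, 2 Bb, 1 bb → 3 B_ : 1 bb (out of 4)
Combine (counts out of 4 × 4 = 16): solid/black (S_B_) = 2×3 = 6; solid/brown (S_bb) = 2×1 = 2; piebald/black (ssB_) = 2×3 = 6; piebald/brown (ssbb) = 2×1 = 2
Phenotype counts (out of 16): 6 solid/black, 2 solid/brown, 6 piebald/black, 2 piebald/brown
piebald/black: 6 out of 16 → fraction 3/8
Expected count = 3/8 × 512 = 192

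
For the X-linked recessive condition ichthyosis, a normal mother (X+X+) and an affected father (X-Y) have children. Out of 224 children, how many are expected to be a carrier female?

Cross: X+X+ × X-Y
Offspring: 2 X+X-, 2 X+Y
Probability of a carrier female: 2/4 = 1/2
Expected count = 1/2 × 224 = 112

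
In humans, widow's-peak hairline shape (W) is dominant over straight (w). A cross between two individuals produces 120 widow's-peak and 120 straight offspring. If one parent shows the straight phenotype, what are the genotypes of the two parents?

Observed offspring: 120 widow's-peak, 120 straight
The observed ratio simplifies to 1:1. One parent shows straight, so its genotype must be ww. A 1:1 offspring split requires the other parent to be heterozygous (Ww).
Parent genotypes: ww × Ww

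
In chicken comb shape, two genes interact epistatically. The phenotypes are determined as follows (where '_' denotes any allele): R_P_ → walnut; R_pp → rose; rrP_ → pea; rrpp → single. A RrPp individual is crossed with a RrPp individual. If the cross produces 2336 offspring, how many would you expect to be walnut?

Cross: RrPp × RrPp — consider each gene separately:
R gene: Rr × Rr → 1 RR, 2 Rr, 1 rr → 3 R_ : 1 rr (out of 4)
P gene: Pp × Pp → 1 PP, 2 Pp, 1 pp → 3 P_ : 1 pp (out of 4)
Genotype classes (out of 4 × 4 = 16): R_P_ = 3×3 = 9; R_pp = 3×1 = 3; rrP_ = 1×3 = 3; rrpp = 1×1 = 1
Apply the phenotype rules: R_P_ (9) → walnut; R_pp (3) → rose; rrP_ (3) → pea; rrpp (1) → single
Phenotype counts (out of 16): 9 walnut, 3 rose, 3 pea, 1 single
walnut: 9 out of 16 → fraction 9/16
Expected count = 9/16 × 2336 = 1314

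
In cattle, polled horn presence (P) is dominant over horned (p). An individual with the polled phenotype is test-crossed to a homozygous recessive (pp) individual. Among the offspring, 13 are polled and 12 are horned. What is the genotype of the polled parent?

Test cross: ? × pp
Offspring: 13 polled, 12 horned — approximately 1:1.
A 1:1 ratio in a test cross indicates the unknown parent is heterozygous (Pp).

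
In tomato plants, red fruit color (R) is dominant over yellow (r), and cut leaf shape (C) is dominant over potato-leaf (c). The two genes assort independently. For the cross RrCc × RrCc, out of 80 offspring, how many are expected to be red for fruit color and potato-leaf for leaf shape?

Dihybrid cross RrCc × RrCc — consider each gene separately:
fruit color: Rr × Rr → 1 RR, 2 Rr, 1 rr → 3 R_ : 1 rr (out of 4)
leaf shape: Cc × Cc → 1 CC, 2 Cc, 1 cc → 3 C_ : 1 cc (out of 4)
Looking for: red (R_) and potato-leaf (cc)
P(red) = 3/4, P(potato-leaf) = 1/4
P(both) = 3/4 × 1/4 = 3/16
Expected count = 3/16 × 80 = 15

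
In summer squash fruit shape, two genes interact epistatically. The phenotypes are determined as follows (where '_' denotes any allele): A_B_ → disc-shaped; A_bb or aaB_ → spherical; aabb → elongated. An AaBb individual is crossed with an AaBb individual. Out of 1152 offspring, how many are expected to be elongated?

Cross: AaBb × AaBb — consider each gene separately:
A gene: Aa × Aa → 1 AA, 2 Aa, 1 aa → 3 A_ : 1 aa (out of 4)
B gene: Bb × Bb → 1 BB, 2 Bb, 1 bb → 3 B_ : 1 bb (out of 4)
Genotype classes (out of 4 × 4 = 16): A_B_ = 3×3 = 9; A_bb = 3×1 = 3; aaB_ = 1×3 = 3; aabb = 1×1 = 1
Apply the phenotype rules: A_B_ (9) → disc-shaped; A_bb (3) + aaB_ (3) → spherical; aabb (1) → elongated
Phenotype counts (out of 16): 9 disc-shaped, 6 spherical, 1 elongated
elongated: 1 out of 16 → fraction 1/16
Expected count = 1/16 × 1152 = 72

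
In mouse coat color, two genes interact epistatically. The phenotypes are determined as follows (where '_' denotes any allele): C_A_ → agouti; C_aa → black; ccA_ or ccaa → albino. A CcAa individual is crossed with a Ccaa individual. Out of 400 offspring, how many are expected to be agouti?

Cross: CcAa × Ccaa — consider each gene separately:
C gene: Cc × Cc → 1 CC, 2 Cc, 1 cc → 3 C_ : 1 cc (out of 4)
A gene: Aa × aa → 2 Aa, 2 aa → 2 A_ : 2 aa (out of 4)
Genotype classes (out of 4 × 4 = 16): C_A_ = 3×2 = 6; C_aa = 3×2 = 6; ccA_ = 1×2 = 2; ccaa = 1×2 = 2
Apply the phenotype rules: C_A_ (6) → agouti; C_aa (6) → black; ccA_ (2) + ccaa (2) → albino
Phenotype counts (out of 16): 6 agouti, 6 black, 4 albino
agouti: 6 out of 16 → fraction 3/8
Expected count = 3/8 × 400 = 150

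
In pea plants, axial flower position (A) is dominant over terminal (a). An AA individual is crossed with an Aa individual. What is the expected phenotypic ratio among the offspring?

Punnett square for AA × Aa:
Offspring genotypes: 2 AA, 2 Aa
axial: 4, terminal: 0
Ratio: all axial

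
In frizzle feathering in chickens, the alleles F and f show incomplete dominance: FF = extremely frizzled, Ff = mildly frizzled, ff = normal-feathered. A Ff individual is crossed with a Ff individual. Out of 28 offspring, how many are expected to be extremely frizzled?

Punnett square for Ff × Ff:
Offspring genotypes: 1 FF, 2 Ff, 1 ff
Phenotype counts: 1 extremely frizzled, 2 mildly frizzled, 1 normal-feathered
extremely frizzled: 1 out of 4 → fraction 1/4
Expected count = 1/4 × 28 = 7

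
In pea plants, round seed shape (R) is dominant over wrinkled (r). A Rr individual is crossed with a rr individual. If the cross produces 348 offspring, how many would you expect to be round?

Punnett square for Rr × rr:
Offspring genotypes: 2 Rr, 2 rr
round: 2, wrinkled: 2
round: 2 out of 4 → fraction 1/2
Expected count = 1/2 × 348 = 174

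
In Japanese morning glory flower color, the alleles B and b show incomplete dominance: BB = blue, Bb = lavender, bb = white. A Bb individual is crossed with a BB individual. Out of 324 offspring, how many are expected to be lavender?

Punnett square for Bb × BB:
Offspring genotypes: 2 BB, 2 Bb
Phenotype counts: 2 blue, 2 lavender
lavender: 2 out of 4 → fraction 1/2
Expected count = 1/2 × 324 = 162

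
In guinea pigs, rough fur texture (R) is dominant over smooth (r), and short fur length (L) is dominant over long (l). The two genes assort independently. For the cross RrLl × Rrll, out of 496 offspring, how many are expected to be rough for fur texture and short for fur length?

Dihybrid cross RrLl × Rrll — consider each gene separately:
fur texture: Rr × Rr → 1 RR, 2 Rr, 1 rr → 3 R_ : 1 rr (out of 4)
fur length: Ll × ll → 2 Ll, 2 ll → 2 L_ : 2 ll (out of 4)
Looking for: rough (R_) and short (L_)
P(rough) = 3/4, P(short) = 2/4
P(both) = 3/4 × 2/4 = 6/16 = 3/8
Expected count = 3/8 × 496 = 186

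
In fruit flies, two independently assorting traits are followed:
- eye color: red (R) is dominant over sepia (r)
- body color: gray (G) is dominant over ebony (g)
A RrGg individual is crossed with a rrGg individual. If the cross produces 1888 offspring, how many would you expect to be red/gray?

Dihybrid cross RrGg × rrGg — consider each gene separately:
eye color: Rr × rr → 2 Rr, 2 rr → 2 R_ : 2 rr (out of 4)
body color: Gg × Gg → 1 GG, 2 Gg, 1 gg → 3 G_ : 1 gg (out of 4)
Combine (counts out of 4 × 4 = 16): red/gray (R_G_) = 2×3 = 6; red/ebony (R_gg) = 2×1 = 2; sepia/gray (rrG_) = 2×3 = 6; sepia/ebony (rrgg) = 2×1 = 2
Phenotype counts (out of 16): 6 red/gray, 2 red/ebony, 6 sepia/gray, 2 sepia/ebony
red/gray: 6 out of 16 → fraction 3/8
Expected count = 3/8 × 1888 = 708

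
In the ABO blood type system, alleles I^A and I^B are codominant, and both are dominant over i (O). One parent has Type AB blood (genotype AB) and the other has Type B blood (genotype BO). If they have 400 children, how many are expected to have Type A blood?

Cross: AB × BO
Possible offspring genotypes: 1 AB, 1 AO, 1 BB, 1 BO
Blood type counts: 1 Type AB, 1 Type A, 2 Type B
Probability of Type A: 1/4
Expected count = 1/4 × 400 = 100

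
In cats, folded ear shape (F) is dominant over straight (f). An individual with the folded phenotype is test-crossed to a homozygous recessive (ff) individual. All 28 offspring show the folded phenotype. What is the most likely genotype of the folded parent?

Test cross: ? × ff
All offspring are folded.
If the unknown parent were heterozygous (Ff), about half of 28 offspring would be straight; none are. The unknown parent is most likely homozygous dominant (FF).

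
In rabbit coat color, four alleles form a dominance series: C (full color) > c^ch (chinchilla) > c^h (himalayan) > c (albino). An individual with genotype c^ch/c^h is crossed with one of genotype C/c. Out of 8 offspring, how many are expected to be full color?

Cross: c^ch/c^h × C/c
Allele dominance: C > c^ch > c^h > c
Offspring genotypes: 1 C/c^ch, 1 c^ch/c, 1 C/c^h, 1 c^h/c
Phenotype counts: 2 full color, 1 chinchilla, 1 himalayan
full color: 2 out of 4 → fraction 1/2
Expected count = 1/2 × 8 = 4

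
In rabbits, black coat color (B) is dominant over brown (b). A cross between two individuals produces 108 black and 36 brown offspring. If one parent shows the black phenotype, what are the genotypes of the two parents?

Observed offspring: 108 black, 36 brown
The observed ratio simplifies to 3:1. Brown (bb) offspring appear, so each parent must contribute one b allele. The parent stated to show black carries B, so it is Bb. The other parent is then either Bb or bb: Bb × bb would give a 1:1 split, whereas Bb × Bb gives 3:1 — matching the data. So both parents are heterozygous (Bb × Bb).
Parent genotypes: Bb × Bb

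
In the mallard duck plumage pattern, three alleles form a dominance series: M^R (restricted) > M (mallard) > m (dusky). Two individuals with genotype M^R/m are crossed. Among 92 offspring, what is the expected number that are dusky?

Cross: M^R/m × M^R/m
Allele dominance: M^R > M > m
Offspring genotypes: 1 M^R/M^R, 2 M^R/m, 1 m/m
Phenotype counts: 3 restricted, 1 dusky
dusky: 1 out of 4 → fraction 1/4
Expected count = 1/4 × 92 = 23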